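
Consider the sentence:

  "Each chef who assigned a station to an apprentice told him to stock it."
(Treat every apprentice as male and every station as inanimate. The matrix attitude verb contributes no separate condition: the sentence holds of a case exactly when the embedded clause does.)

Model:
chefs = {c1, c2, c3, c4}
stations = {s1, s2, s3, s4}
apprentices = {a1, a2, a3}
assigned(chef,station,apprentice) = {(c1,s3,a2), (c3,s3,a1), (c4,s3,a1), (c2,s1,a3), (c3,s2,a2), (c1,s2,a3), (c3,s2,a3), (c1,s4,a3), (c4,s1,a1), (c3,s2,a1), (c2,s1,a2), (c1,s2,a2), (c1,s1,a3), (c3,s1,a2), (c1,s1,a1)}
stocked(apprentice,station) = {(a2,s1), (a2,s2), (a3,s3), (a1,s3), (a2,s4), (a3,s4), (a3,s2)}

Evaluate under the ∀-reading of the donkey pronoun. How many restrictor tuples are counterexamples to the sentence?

6

"him" takes "an apprentice" as antecedent and "it" takes "a station"; both are donkey pronouns co-varying with the restrictor.
Strong reading: for every (c,s,a) with assigned(c,s,a), stocked(a,s).
Restrictor triples: (c1,s1,a1)→stocked(a1,s1) ✗  (c1,s1,a3)→stocked(a3,s1) ✗  (c1,s2,a2)→stocked(a2,s2) ✓  (c1,s2,a3)→stocked(a3,s2) ✓  (c1,s3,a2)→stocked(a2,s3) ✗  (c1,s4,a3)→stocked(a3,s4) ✓  (c2,s1,a2)→stocked(a2,s1) ✓  (c2,s1,a3)→stocked(a3,s1) ✗  (c3,s1,a2)→stocked(a2,s1) ✓  (c3,s2,a1)→stocked(a1,s2) ✗  (c3,s2,a2)→stocked(a2,s2) ✓  (c3,s2,a3)→stocked(a3,s2) ✓  (c3,s3,a1)→stocked(a1,s3) ✓  (c4,s1,a1)→stocked(a1,s1) ✗  (c4,s3,a1)→stocked(a1,s3) ✓
Counterexamples (restrictor triples failing the scope): 6.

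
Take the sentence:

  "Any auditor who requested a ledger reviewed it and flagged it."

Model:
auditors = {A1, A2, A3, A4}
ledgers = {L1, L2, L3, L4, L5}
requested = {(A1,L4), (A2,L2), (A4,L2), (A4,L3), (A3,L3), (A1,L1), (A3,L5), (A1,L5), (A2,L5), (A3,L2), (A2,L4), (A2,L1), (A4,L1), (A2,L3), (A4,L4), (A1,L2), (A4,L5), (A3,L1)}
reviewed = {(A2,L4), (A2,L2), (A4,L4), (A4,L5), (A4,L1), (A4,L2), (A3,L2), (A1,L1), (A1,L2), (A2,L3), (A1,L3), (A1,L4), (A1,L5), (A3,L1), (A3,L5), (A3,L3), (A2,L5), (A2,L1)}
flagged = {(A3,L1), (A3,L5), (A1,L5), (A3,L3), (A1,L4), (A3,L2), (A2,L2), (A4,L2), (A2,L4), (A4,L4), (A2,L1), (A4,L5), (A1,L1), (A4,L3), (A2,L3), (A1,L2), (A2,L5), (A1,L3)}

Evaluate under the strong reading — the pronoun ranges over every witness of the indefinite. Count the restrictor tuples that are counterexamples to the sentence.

"it" takes "a ledger" as antecedent — a donkey pronoun bound across the clause boundary.
Strong reading: for every (a,l) with requested(a,l), reviewed(a,l) ∧ flagged(a,l).
Restrictor pairs: (A1,L1) ✓  (A1,L2) ✓  (A1,L4) ✓  (A1,L5) ✓  (A2,L1) ✓  (A2,L2) ✓  (A2,L3) ✓  (A2,L4) ✓  (A2,L5) ✓  (A3,L1) ✓  (A3,L2) ✓  (A3,L3) ✓  (A3,L5) ✓  (A4,L1) ✗  (A4,L2) ✓  (A4,L3) ✗  (A4,L4) ✓  (A4,L5) ✓
Counterexamples (restrictor pairs failing the scope): 2.

2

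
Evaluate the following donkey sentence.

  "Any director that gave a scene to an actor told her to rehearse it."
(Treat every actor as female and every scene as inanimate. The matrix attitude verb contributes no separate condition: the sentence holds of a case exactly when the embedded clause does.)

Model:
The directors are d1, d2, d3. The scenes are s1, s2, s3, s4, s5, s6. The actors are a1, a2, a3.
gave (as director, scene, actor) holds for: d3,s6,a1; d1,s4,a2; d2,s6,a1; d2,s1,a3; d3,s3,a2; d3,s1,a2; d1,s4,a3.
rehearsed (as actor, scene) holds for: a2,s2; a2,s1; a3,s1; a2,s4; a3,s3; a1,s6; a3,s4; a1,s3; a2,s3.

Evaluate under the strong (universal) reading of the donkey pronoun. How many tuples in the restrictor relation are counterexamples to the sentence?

"her" takes "an actor" as antecedent and "it" takes "a scene"; both are donkey pronouns co-varying with the restrictor.
Strong reading: for every (d,s,a) with gave(d,s,a), rehearsed(a,s).
Restrictor triples: (d1,s4,a2)→rehearsed(a2,s4) ✓  (d1,s4,a3)→rehearsed(a3,s4) ✓  (d2,s1,a3)→rehearsed(a3,s1) ✓  (d2,s6,a1)→rehearsed(a1,s6) ✓  (d3,s1,a2)→rehearsed(a2,s1) ✓  (d3,s3,a2)→rehearsed(a2,s3) ✓  (d3,s6,a1)→rehearsed(a1,s6) ✓
Counterexamples (restrictor triples failing the scope): 0.

0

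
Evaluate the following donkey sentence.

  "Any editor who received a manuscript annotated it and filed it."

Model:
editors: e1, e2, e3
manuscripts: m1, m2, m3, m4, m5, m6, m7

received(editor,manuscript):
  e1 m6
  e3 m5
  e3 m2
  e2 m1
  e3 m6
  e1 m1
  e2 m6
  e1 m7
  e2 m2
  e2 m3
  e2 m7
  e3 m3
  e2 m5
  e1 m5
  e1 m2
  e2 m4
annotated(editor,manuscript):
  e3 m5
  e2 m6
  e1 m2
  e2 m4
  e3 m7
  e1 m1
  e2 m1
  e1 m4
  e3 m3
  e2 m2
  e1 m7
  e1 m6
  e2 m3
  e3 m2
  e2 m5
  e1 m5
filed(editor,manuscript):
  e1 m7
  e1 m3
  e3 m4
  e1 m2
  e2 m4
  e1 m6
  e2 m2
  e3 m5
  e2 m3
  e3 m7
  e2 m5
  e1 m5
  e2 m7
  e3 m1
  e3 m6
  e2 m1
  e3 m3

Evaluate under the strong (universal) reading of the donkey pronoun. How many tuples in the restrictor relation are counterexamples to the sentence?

"it" takes "a manuscript" as antecedent — a donkey pronoun bound across the clause boundary.
Strong reading: for every (e,m) with received(e,m), annotated(e,m) ∧ filed(e,m).
Restrictor pairs: (e1,m1) ✗  (e1,m2) ✓  (e1,m5) ✓  (e1,m6) ✓  (e1,m7) ✓  (e2,m1) ✓  (e2,m2) ✓  (e2,m3) ✓  (e2,m4) ✓  (e2,m5) ✓  (e2,m6) ✗  (e2,m7) ✗  (e3,m2) ✗  (e3,m3) ✓  (e3,m5) ✓  (e3,m6) ✗
Counterexamples (restrictor pairs failing the scope): 5.

5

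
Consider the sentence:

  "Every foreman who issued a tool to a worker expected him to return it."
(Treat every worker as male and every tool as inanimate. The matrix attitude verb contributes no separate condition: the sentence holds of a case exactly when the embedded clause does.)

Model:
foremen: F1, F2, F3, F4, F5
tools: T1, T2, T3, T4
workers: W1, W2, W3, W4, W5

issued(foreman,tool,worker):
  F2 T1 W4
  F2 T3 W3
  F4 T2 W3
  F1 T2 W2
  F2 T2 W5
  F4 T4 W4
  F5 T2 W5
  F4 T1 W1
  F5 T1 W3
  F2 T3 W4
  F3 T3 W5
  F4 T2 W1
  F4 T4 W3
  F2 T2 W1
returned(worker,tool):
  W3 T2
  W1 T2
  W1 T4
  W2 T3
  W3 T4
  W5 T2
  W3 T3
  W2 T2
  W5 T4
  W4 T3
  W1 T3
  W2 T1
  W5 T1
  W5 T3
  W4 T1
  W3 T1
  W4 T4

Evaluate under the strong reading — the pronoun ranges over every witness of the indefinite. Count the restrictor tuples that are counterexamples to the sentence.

"him" takes "a worker" as antecedent and "it" takes "a tool"; both are donkey pronouns co-varying with the restrictor.
Strong reading: for every (f,t,w) with issued(f,t,w), returned(w,t).
Restrictor triples: (F1,T2,W2)→returned(W2,T2) ✓  (F2,T1,W4)→returned(W4,T1) ✓  (F2,T2,W1)→returned(W1,T2) ✓  (F2,T2,W5)→returned(W5,T2) ✓  (F2,T3,W3)→returned(W3,T3) ✓  (F2,T3,W4)→returned(W4,T3) ✓  (F3,T3,W5)→returned(W5,T3) ✓  (F4,T1,W1)→returned(W1,T1) ✗  (F4,T2,W1)→returned(W1,T2) ✓  (F4,T2,W3)→returned(W3,T2) ✓  (F4,T4,W3)→returned(W3,T4) ✓  (F4,T4,W4)→returned(W4,T4) ✓  (F5,T1,W3)→returned(W3,T1) ✓  (F5,T2,W5)→returned(W5,T2) ✓
Counterexamples (restrictor triples failing the scope): 1.

1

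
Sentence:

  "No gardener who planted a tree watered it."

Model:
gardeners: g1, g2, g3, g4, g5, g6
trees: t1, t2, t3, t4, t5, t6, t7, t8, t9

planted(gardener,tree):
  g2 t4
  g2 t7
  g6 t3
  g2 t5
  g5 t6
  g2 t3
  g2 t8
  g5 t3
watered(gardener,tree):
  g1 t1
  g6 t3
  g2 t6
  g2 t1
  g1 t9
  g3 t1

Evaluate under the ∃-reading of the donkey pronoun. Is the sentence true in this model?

False

"it" takes "a tree" as antecedent — a donkey pronoun bound across the clause boundary.
Truth condition: for no (g,t) with planted(g,t) does watered(g,t) hold.
Restrictor pairs — does the scope hold? (g2,t3):fails  (g2,t4):fails  (g2,t5):fails  (g2,t7):fails  (g2,t8):fails  (g5,t3):fails  (g5,t6):fails  (g6,t3):holds
Scope holds for 1 pair(s), so the sentence is false.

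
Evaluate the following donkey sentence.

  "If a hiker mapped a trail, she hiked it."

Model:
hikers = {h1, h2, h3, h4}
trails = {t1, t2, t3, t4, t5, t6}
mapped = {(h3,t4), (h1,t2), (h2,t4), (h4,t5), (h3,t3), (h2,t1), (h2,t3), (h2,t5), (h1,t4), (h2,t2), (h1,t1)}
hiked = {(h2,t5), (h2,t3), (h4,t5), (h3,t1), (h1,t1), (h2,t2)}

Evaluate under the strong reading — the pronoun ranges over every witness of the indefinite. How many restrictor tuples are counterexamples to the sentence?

6

"it" takes "a trail" as antecedent — a donkey pronoun bound across the clause boundary.
Strong reading: for every (h,t) with mapped(h,t), hiked(h,t).
Restrictor pairs: (h1,t1) ✓  (h1,t2) ✗  (h1,t4) ✗  (h2,t1) ✗  (h2,t2) ✓  (h2,t3) ✓  (h2,t4) ✗  (h2,t5) ✓  (h3,t3) ✗  (h3,t4) ✗  (h4,t5) ✓
Counterexamples (restrictor pairs failing the scope): 6.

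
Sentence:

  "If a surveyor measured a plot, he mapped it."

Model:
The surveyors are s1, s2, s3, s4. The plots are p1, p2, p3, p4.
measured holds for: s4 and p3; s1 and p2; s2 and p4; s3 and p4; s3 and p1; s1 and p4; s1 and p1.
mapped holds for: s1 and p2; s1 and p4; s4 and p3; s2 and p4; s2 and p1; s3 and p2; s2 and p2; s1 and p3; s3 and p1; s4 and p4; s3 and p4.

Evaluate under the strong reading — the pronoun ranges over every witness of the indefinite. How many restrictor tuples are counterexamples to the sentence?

"it" takes "a plot" as antecedent — a donkey pronoun bound across the clause boundary.
Strong reading: for every (s,p) with measured(s,p), mapped(s,p).
Restrictor pairs: (s1,p1) ✗  (s1,p2) ✓  (s1,p4) ✓  (s2,p4) ✓  (s3,p1) ✓  (s3,p4) ✓  (s4,p3) ✓
Counterexamples (restrictor pairs failing the scope): 1.

1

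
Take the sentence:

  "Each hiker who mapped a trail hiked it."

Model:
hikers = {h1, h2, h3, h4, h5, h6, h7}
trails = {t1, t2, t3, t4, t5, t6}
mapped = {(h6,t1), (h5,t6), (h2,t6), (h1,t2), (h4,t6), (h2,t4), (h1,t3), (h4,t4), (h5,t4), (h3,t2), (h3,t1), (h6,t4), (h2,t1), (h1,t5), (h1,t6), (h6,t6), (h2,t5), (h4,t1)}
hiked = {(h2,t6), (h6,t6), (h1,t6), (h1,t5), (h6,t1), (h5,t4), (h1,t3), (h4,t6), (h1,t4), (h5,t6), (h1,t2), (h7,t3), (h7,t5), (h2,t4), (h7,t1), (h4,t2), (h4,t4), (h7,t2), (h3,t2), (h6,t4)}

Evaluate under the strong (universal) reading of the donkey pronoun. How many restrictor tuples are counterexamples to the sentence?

"it" takes "a trail" as antecedent — a donkey pronoun bound across the clause boundary.
Strong reading: for every (h,t) with mapped(h,t), hiked(h,t).
Restrictor pairs: (h1,t2) ✓  (h1,t3) ✓  (h1,t5) ✓  (h1,t6) ✓  (h2,t1) ✗  (h2,t4) ✓  (h2,t5) ✗  (h2,t6) ✓  (h3,t1) ✗  (h3,t2) ✓  (h4,t1) ✗  (h4,t4) ✓  (h4,t6) ✓  (h5,t4) ✓  (h5,t6) ✓  (h6,t1) ✓  (h6,t4) ✓  (h6,t6) ✓
Counterexamples (restrictor pairs failing the scope): 4.

4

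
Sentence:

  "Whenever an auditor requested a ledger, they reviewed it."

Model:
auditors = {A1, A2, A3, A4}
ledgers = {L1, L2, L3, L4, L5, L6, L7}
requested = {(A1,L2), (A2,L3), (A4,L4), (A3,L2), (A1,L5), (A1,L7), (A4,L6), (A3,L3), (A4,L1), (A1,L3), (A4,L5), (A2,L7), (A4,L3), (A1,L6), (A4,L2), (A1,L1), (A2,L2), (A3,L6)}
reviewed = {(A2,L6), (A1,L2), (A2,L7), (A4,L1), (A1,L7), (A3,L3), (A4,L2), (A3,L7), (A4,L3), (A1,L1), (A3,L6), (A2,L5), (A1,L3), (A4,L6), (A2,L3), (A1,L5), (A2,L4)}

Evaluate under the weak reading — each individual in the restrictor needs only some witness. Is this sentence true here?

True

"it" takes "a ledger" as antecedent — a donkey pronoun bound across the clause boundary.
Weak reading: every auditor a with some requested-ledger has at least one requested-ledger l such that reviewed(a,l).
Per auditor: A1:✓  A2:✓  A3:✓  A4:✓
Every auditor in the restrictor has a witness.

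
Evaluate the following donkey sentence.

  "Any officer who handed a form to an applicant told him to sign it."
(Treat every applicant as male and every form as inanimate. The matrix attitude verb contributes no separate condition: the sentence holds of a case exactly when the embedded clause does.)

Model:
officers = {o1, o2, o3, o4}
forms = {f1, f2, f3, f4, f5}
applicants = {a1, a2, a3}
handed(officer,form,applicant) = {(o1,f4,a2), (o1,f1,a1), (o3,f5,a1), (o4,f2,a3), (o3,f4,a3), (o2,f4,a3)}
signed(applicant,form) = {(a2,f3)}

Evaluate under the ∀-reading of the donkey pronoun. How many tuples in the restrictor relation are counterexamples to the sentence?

6

"him" takes "an applicant" as antecedent and "it" takes "a form"; both are donkey pronouns co-varying with the restrictor.
Strong reading: for every (o,f,a) with handed(o,f,a), signed(a,f).
Restrictor triples: (o1,f1,a1)→signed(a1,f1) ✗  (o1,f4,a2)→signed(a2,f4) ✗  (o2,f4,a3)→signed(a3,f4) ✗  (o3,f4,a3)→signed(a3,f4) ✗  (o3,f5,a1)→signed(a1,f5) ✗  (o4,f2,a3)→signed(a3,f2) ✗
Counterexamples (restrictor triples failing the scope): 6.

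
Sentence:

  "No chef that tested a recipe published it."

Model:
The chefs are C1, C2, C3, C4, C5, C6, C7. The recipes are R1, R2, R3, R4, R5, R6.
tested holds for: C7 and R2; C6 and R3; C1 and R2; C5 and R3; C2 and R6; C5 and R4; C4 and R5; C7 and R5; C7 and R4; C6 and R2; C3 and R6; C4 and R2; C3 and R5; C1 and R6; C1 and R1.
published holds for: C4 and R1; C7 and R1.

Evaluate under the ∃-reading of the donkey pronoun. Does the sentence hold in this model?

True

"it" takes "a recipe" as antecedent — a donkey pronoun bound across the clause boundary.
Truth condition: for no (c,r) with tested(c,r) does published(c,r) hold.
Restrictor pairs — does the scope hold? (C1,R1):fails  (C1,R2):fails  (C1,R6):fails  (C2,R6):fails  (C3,R5):fails  (C3,R6):fails  (C4,R2):fails  (C4,R5):fails  (C5,R3):fails  (C5,R4):fails  (C6,R2):fails  (C6,R3):fails  (C7,R2):fails  (C7,R4):fails  (C7,R5):fails
Scope holds for no restrictor pair, so the sentence is true.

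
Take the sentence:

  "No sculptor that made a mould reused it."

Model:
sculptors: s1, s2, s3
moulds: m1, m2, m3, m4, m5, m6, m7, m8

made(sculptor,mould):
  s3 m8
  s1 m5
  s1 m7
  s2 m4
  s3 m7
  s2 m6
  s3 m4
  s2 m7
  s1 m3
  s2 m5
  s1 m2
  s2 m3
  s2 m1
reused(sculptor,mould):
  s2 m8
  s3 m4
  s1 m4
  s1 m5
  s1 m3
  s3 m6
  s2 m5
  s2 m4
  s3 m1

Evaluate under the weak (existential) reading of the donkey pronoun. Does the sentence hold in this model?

False

"it" takes "a mould" as antecedent — a donkey pronoun bound across the clause boundary.
Truth condition: for no (s,m) with made(s,m) does reused(s,m) hold.
Restrictor pairs — does the scope hold? (s1,m2):fails  (s1,m3):holds  (s1,m5):holds  (s1,m7):fails  (s2,m1):fails  (s2,m3):fails  (s2,m4):holds  (s2,m5):holds  (s2,m6):fails  (s2,m7):fails  (s3,m4):holds  (s3,m7):fails  (s3,m8):fails
Scope holds for 5 pair(s), so the sentence is false.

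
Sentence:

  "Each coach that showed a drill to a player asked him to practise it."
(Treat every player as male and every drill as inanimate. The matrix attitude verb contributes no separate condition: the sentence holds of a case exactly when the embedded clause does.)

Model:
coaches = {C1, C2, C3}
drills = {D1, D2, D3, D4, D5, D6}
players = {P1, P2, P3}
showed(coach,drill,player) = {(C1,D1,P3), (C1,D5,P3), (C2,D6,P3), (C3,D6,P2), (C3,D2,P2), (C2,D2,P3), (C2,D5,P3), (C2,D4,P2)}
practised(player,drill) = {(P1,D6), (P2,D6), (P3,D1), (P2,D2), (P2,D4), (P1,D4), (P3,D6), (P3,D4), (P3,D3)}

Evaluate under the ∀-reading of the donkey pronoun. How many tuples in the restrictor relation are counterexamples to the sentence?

3

"him" takes "a player" as antecedent and "it" takes "a drill"; both are donkey pronouns co-varying with the restrictor.
Strong reading: for every (c,d,p) with showed(c,d,p), practised(p,d).
Restrictor triples: (C1,D1,P3)→practised(P3,D1) ✓  (C1,D5,P3)→practised(P3,D5) ✗  (C2,D2,P3)→practised(P3,D2) ✗  (C2,D4,P2)→practised(P2,D4) ✓  (C2,D5,P3)→practised(P3,D5) ✗  (C2,D6,P3)→practised(P3,D6) ✓  (C3,D2,P2)→practised(P2,D2) ✓  (C3,D6,P2)→practised(P2,D6) ✓
Counterexamples (restrictor triples failing the scope): 3.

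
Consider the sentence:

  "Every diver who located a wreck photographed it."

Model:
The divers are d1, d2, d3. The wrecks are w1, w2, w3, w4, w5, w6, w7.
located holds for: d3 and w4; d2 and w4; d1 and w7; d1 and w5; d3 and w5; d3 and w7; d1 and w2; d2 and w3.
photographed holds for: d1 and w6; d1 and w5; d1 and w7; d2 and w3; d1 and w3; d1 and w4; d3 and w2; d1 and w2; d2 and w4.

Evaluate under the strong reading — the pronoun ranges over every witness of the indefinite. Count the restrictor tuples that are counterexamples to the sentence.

"it" takes "a wreck" as antecedent — a donkey pronoun bound across the clause boundary.
Strong reading: for every (d,w) with located(d,w), photographed(d,w).
Restrictor pairs: (d1,w2) ✓  (d1,w5) ✓  (d1,w7) ✓  (d2,w3) ✓  (d2,w4) ✓  (d3,w4) ✗  (d3,w5) ✗  (d3,w7) ✗
Counterexamples (restrictor pairs failing the scope): 3.

3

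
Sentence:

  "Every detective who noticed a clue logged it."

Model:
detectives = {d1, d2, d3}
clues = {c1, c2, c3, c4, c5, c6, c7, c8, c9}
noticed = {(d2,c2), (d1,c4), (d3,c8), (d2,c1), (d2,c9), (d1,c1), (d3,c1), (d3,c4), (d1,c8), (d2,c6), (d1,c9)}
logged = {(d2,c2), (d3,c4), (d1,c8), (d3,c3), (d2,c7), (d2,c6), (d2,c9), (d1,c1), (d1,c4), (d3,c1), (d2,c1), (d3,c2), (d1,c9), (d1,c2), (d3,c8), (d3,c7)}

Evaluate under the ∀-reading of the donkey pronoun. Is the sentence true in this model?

True

"it" takes "a clue" as antecedent — a donkey pronoun bound across the clause boundary.
Strong reading: for every (d,c) with noticed(d,c), logged(d,c).
Restrictor pairs: (d1,c1) ✓  (d1,c4) ✓  (d1,c8) ✓  (d1,c9) ✓  (d2,c1) ✓  (d2,c2) ✓  (d2,c6) ✓  (d2,c9) ✓  (d3,c1) ✓  (d3,c4) ✓  (d3,c8) ✓
Every restrictor pair satisfies the scope.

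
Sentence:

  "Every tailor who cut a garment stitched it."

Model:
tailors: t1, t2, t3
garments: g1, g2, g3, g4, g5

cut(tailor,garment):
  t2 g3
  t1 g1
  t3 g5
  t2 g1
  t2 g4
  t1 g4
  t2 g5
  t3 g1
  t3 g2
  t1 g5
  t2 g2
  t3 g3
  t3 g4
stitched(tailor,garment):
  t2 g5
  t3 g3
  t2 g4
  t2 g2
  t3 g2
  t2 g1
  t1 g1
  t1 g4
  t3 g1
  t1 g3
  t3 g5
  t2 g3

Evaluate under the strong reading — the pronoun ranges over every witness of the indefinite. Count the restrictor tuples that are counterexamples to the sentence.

2

"it" takes "a garment" as antecedent — a donkey pronoun bound across the clause boundary.
Strong reading: for every (t,g) with cut(t,g), stitched(t,g).
Restrictor pairs: (t1,g1) ✓  (t1,g4) ✓  (t1,g5) ✗  (t2,g1) ✓  (t2,g2) ✓  (t2,g3) ✓  (t2,g4) ✓  (t2,g5) ✓  (t3,g1) ✓  (t3,g2) ✓  (t3,g3) ✓  (t3,g4) ✗  (t3,g5) ✓
Counterexamples (restrictor pairs failing the scope): 2.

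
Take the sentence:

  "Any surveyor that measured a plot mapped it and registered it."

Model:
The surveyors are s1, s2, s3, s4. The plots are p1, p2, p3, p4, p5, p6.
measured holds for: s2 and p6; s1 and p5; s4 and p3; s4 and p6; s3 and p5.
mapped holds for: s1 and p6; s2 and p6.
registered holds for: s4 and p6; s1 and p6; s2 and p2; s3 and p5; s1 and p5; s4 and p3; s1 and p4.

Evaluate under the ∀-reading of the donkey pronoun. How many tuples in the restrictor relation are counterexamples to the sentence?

"it" takes "a plot" as antecedent — a donkey pronoun bound across the clause boundary.
Strong reading: for every (s,p) with measured(s,p), mapped(s,p) ∧ registered(s,p).
Restrictor pairs: (s1,p5) ✗  (s2,p6) ✗  (s3,p5) ✗  (s4,p3) ✗  (s4,p6) ✗
Counterexamples (restrictor pairs failing the scope): 5.

5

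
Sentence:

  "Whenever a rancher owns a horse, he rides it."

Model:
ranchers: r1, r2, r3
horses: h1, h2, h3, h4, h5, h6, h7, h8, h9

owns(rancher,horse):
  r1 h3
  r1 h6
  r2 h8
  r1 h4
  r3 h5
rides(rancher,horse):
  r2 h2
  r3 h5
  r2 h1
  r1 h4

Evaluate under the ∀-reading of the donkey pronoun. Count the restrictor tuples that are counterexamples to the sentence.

3

"it" takes "a horse" as antecedent — a donkey pronoun bound across the clause boundary.
Strong reading: for every (r,h) with owns(r,h), rides(r,h).
Restrictor pairs: (r1,h3) ✗  (r1,h4) ✓  (r1,h6) ✗  (r2,h8) ✗  (r3,h5) ✓
Counterexamples (restrictor pairs failing the scope): 3.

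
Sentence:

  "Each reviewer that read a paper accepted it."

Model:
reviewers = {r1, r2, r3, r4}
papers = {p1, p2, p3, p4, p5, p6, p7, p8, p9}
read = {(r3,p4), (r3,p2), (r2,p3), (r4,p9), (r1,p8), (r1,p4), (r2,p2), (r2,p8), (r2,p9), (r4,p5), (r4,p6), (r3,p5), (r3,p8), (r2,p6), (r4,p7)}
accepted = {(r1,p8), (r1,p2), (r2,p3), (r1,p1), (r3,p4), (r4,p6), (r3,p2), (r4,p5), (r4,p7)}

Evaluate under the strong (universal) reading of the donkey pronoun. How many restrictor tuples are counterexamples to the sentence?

"it" takes "a paper" as antecedent — a donkey pronoun bound across the clause boundary.
Strong reading: for every (r,p) with read(r,p), accepted(r,p).
Restrictor pairs: (r1,p4) ✗  (r1,p8) ✓  (r2,p2) ✗  (r2,p3) ✓  (r2,p6) ✗  (r2,p8) ✗  (r2,p9) ✗  (r3,p2) ✓  (r3,p4) ✓  (r3,p5) ✗  (r3,p8) ✗  (r4,p5) ✓  (r4,p6) ✓  (r4,p7) ✓  (r4,p9) ✗
Counterexamples (restrictor pairs failing the scope): 8.

8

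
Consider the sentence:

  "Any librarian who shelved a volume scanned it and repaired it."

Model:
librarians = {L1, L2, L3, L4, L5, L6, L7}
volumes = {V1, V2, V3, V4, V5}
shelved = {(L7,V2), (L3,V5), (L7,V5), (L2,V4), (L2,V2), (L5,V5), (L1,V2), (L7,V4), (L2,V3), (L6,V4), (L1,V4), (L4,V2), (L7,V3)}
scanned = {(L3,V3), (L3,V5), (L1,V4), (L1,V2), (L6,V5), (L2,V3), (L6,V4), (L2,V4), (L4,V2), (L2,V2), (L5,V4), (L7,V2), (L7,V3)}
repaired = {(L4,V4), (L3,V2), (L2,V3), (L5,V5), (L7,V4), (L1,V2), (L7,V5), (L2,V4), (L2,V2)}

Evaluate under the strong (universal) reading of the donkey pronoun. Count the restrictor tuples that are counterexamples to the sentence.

"it" takes "a volume" as antecedent — a donkey pronoun bound across the clause boundary.
Strong reading: for every (l,v) with shelved(l,v), scanned(l,v) ∧ repaired(l,v).
Restrictor pairs: (L1,V2) ✓  (L1,V4) ✗  (L2,V2) ✓  (L2,V3) ✓  (L2,V4) ✓  (L3,V5) ✗  (L4,V2) ✗  (L5,V5) ✗  (L6,V4) ✗  (L7,V2) ✗  (L7,V3) ✗  (L7,V4) ✗  (L7,V5) ✗
Counterexamples (restrictor pairs failing the scope): 9.

9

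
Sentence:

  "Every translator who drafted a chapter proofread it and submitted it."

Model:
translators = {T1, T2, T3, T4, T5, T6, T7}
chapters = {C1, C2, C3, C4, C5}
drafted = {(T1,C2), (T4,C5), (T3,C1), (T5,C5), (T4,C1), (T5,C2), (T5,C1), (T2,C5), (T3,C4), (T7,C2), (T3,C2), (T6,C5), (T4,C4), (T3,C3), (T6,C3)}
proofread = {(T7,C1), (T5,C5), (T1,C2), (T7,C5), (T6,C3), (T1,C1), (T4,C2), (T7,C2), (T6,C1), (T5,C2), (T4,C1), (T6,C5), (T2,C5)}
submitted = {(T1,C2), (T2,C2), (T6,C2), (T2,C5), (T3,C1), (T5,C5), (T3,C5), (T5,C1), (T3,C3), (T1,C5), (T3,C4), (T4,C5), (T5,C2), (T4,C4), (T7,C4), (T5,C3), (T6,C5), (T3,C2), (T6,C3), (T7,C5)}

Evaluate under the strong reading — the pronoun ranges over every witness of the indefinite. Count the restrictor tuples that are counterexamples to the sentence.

"it" takes "a chapter" as antecedent — a donkey pronoun bound across the clause boundary.
Strong reading: for every (t,c) with drafted(t,c), proofread(t,c) ∧ submitted(t,c).
Restrictor pairs: (T1,C2) ✓  (T2,C5) ✓  (T3,C1) ✗  (T3,C2) ✗  (T3,C3) ✗  (T3,C4) ✗  (T4,C1) ✗  (T4,C4) ✗  (T4,C5) ✗  (T5,C1) ✗  (T5,C2) ✓  (T5,C5) ✓  (T6,C3) ✓  (T6,C5) ✓  (T7,C2) ✗
Counterexamples (restrictor pairs failing the scope): 9.

9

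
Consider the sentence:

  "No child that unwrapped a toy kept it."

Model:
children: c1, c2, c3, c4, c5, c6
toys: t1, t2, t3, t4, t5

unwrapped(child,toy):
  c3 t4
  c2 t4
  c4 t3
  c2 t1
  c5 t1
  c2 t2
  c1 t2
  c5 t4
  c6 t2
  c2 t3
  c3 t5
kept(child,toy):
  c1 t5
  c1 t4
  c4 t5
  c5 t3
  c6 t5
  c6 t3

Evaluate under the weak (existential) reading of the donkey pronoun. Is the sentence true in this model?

True

"it" takes "a toy" as antecedent — a donkey pronoun bound across the clause boundary.
Truth condition: for no (c,t) with unwrapped(c,t) does kept(c,t) hold.
Restrictor pairs — does the scope hold? (c1,t2):fails  (c2,t1):fails  (c2,t2):fails  (c2,t3):fails  (c2,t4):fails  (c3,t4):fails  (c3,t5):fails  (c4,t3):fails  (c5,t1):fails  (c5,t4):fails  (c6,t2):fails
Scope holds for no restrictor pair, so the sentence is true.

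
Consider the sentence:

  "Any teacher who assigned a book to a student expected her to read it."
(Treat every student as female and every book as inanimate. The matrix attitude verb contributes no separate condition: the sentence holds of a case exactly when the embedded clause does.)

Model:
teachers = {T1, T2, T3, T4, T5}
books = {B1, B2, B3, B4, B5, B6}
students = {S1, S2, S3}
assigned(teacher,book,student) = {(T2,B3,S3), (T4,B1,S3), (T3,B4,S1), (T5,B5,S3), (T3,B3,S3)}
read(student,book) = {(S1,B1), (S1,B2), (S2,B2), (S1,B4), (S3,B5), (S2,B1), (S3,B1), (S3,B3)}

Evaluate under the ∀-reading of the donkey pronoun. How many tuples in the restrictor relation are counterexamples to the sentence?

0

"her" takes "a student" as antecedent and "it" takes "a book"; both are donkey pronouns co-varying with the restrictor.
Strong reading: for every (t,b,s) with assigned(t,b,s), read(s,b).
Restrictor triples: (T2,B3,S3)→read(S3,B3) ✓  (T3,B3,S3)→read(S3,B3) ✓  (T3,B4,S1)→read(S1,B4) ✓  (T4,B1,S3)→read(S3,B1) ✓  (T5,B5,S3)→read(S3,B5) ✓
Counterexamples (restrictor triples failing the scope): 0.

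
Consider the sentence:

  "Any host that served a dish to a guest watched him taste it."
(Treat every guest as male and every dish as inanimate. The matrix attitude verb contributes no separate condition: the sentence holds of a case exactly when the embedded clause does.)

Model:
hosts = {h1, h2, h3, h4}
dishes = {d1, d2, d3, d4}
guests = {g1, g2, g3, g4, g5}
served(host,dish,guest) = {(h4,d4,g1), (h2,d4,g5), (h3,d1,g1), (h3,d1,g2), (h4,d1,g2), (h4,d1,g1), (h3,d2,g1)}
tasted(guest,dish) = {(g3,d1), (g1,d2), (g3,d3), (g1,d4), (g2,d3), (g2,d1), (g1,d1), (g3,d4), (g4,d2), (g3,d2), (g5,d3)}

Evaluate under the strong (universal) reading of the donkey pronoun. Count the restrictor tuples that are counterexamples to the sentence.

"him" takes "a guest" as antecedent and "it" takes "a dish"; both are donkey pronouns co-varying with the restrictor.
Strong reading: for every (h,d,g) with served(h,d,g), tasted(g,d).
Restrictor triples: (h2,d4,g5)→tasted(g5,d4) ✗  (h3,d1,g1)→tasted(g1,d1) ✓  (h3,d1,g2)→tasted(g2,d1) ✓  (h3,d2,g1)→tasted(g1,d2) ✓  (h4,d1,g1)→tasted(g1,d1) ✓  (h4,d1,g2)→tasted(g2,d1) ✓  (h4,d4,g1)→tasted(g1,d4) ✓
Counterexamples (restrictor triples failing the scope): 1.

1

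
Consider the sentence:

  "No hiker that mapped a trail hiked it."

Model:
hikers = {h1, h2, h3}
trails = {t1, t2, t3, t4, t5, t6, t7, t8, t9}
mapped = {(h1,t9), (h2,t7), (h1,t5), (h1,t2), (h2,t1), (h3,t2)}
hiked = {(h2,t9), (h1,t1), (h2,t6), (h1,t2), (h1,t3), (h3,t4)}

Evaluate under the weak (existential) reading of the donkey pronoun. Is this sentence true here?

False

"it" takes "a trail" as antecedent — a donkey pronoun bound across the clause boundary.
Truth condition: for no (h,t) with mapped(h,t) does hiked(h,t) hold.
Restrictor pairs — does the scope hold? (h1,t2):holds  (h1,t5):fails  (h1,t9):fails  (h2,t1):fails  (h2,t7):fails  (h3,t2):fails
Scope holds for 1 pair(s), so the sentence is false.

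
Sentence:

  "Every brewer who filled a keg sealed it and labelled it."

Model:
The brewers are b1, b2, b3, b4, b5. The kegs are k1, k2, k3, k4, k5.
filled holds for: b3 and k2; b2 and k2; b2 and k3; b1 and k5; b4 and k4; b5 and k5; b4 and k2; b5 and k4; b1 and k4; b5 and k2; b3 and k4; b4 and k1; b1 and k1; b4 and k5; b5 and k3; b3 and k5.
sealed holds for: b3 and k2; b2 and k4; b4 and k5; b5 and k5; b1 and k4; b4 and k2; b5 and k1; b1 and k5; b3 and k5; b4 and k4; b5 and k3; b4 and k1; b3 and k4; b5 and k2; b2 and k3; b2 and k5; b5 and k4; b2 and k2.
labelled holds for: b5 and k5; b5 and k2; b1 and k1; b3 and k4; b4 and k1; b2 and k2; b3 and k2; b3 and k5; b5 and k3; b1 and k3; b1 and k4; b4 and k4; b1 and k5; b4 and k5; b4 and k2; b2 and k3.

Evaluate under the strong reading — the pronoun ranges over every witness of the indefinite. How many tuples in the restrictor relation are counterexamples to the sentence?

"it" takes "a keg" as antecedent — a donkey pronoun bound across the clause boundary.
Strong reading: for every (b,k) with filled(b,k), sealed(b,k) ∧ labelled(b,k).
Restrictor pairs: (b1,k1) ✗  (b1,k4) ✓  (b1,k5) ✓  (b2,k2) ✓  (b2,k3) ✓  (b3,k2) ✓  (b3,k4) ✓  (b3,k5) ✓  (b4,k1) ✓  (b4,k2) ✓  (b4,k4) ✓  (b4,k5) ✓  (b5,k2) ✓  (b5,k3) ✓  (b5,k4) ✗  (b5,k5) ✓
Counterexamples (restrictor pairs failing the scope): 2.

2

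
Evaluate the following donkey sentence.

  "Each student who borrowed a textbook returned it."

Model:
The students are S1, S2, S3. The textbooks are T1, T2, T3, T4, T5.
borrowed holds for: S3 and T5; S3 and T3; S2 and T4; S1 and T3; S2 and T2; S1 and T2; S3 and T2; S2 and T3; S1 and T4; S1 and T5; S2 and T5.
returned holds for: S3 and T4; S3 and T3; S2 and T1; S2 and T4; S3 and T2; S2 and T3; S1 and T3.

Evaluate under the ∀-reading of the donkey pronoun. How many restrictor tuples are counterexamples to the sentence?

"it" takes "a textbook" as antecedent — a donkey pronoun bound across the clause boundary.
Strong reading: for every (s,t) with borrowed(s,t), returned(s,t).
Restrictor pairs: (S1,T2) ✗  (S1,T3) ✓  (S1,T4) ✗  (S1,T5) ✗  (S2,T2) ✗  (S2,T3) ✓  (S2,T4) ✓  (S2,T5) ✗  (S3,T2) ✓  (S3,T3) ✓  (S3,T5) ✗
Counterexamples (restrictor pairs failing the scope): 6.

6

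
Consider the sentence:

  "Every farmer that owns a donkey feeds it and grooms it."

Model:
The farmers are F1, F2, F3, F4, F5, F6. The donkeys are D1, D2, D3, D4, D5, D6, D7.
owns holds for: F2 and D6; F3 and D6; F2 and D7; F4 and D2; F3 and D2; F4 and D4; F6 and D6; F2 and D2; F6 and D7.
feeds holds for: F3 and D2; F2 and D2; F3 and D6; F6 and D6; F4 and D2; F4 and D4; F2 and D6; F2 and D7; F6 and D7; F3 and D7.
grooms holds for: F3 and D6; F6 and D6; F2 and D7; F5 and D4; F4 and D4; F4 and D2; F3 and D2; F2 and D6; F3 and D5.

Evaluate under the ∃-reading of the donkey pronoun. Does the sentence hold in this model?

"it" takes "a donkey" as antecedent — a donkey pronoun bound across the clause boundary.
Weak reading: every farmer f with some owns-donkey has at least one owns-donkey d such that feeds(f,d) ∧ grooms(f,d).
Per farmer: F2:✓  F3:✓  F4:✓  F6:✓
Every farmer in the restrictor has a witness.

True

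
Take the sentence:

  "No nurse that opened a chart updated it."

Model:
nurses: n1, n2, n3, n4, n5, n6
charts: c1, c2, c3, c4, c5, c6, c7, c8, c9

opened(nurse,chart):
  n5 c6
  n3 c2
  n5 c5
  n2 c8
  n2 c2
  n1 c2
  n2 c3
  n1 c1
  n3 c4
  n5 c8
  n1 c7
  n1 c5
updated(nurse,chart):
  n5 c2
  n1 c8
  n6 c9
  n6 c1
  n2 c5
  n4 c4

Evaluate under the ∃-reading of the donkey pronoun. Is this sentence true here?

"it" takes "a chart" as antecedent — a donkey pronoun bound across the clause boundary.
Truth condition: for no (n,c) with opened(n,c) does updated(n,c) hold.
Restrictor pairs — does the scope hold? (n1,c1):fails  (n1,c2):fails  (n1,c5):fails  (n1,c7):fails  (n2,c2):fails  (n2,c3):fails  (n2,c8):fails  (n3,c2):fails  (n3,c4):fails  (n5,c5):fails  (n5,c6):fails  (n5,c8):fails
Scope holds for no restrictor pair, so the sentence is true.

True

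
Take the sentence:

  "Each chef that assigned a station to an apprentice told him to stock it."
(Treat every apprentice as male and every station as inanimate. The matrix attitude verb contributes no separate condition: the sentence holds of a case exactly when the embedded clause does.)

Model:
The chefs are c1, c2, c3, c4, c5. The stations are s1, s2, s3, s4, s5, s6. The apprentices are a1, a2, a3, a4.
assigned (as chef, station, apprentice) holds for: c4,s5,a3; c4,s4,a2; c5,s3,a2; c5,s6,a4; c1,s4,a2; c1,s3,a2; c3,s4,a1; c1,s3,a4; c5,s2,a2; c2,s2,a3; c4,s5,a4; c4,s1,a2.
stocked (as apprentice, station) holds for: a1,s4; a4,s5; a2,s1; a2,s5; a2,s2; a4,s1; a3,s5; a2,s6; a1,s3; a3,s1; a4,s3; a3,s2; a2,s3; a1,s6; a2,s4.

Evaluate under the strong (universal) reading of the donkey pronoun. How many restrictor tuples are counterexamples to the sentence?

1

"him" takes "an apprentice" as antecedent and "it" takes "a station"; both are donkey pronouns co-varying with the restrictor.
Strong reading: for every (c,s,a) with assigned(c,s,a), stocked(a,s).
Restrictor triples: (c1,s3,a2)→stocked(a2,s3) ✓  (c1,s3,a4)→stocked(a4,s3) ✓  (c1,s4,a2)→stocked(a2,s4) ✓  (c2,s2,a3)→stocked(a3,s2) ✓  (c3,s4,a1)→stocked(a1,s4) ✓  (c4,s1,a2)→stocked(a2,s1) ✓  (c4,s4,a2)→stocked(a2,s4) ✓  (c4,s5,a3)→stocked(a3,s5) ✓  (c4,s5,a4)→stocked(a4,s5) ✓  (c5,s2,a2)→stocked(a2,s2) ✓  (c5,s3,a2)→stocked(a2,s3) ✓  (c5,s6,a4)→stocked(a4,s6) ✗
Counterexamples (restrictor triples failing the scope): 1.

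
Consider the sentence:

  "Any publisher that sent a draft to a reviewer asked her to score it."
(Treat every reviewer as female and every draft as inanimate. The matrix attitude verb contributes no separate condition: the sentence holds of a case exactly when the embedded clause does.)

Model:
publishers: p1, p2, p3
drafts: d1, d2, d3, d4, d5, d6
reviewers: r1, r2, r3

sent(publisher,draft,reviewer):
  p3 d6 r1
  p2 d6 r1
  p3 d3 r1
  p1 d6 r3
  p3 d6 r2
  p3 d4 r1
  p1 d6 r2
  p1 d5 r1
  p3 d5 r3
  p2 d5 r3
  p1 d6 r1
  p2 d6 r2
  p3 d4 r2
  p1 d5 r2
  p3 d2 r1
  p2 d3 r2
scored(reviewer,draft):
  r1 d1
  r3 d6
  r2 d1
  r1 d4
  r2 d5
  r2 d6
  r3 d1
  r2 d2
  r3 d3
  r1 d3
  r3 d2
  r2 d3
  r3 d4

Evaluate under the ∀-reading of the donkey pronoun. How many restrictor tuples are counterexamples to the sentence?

"her" takes "a reviewer" as antecedent and "it" takes "a draft"; both are donkey pronouns co-varying with the restrictor.
Strong reading: for every (p,d,r) with sent(p,d,r), scored(r,d).
Restrictor triples: (p1,d5,r1)→scored(r1,d5) ✗  (p1,d5,r2)→scored(r2,d5) ✓  (p1,d6,r1)→scored(r1,d6) ✗  (p1,d6,r2)→scored(r2,d6) ✓  (p1,d6,r3)→scored(r3,d6) ✓  (p2,d3,r2)→scored(r2,d3) ✓  (p2,d5,r3)→scored(r3,d5) ✗  (p2,d6,r1)→scored(r1,d6) ✗  (p2,d6,r2)→scored(r2,d6) ✓  (p3,d2,r1)→scored(r1,d2) ✗  (p3,d3,r1)→scored(r1,d3) ✓  (p3,d4,r1)→scored(r1,d4) ✓  (p3,d4,r2)→scored(r2,d4) ✗  (p3,d5,r3)→scored(r3,d5) ✗  (p3,d6,r1)→scored(r1,d6) ✗  (p3,d6,r2)→scored(r2,d6) ✓
Counterexamples (restrictor triples failing the scope): 8.

8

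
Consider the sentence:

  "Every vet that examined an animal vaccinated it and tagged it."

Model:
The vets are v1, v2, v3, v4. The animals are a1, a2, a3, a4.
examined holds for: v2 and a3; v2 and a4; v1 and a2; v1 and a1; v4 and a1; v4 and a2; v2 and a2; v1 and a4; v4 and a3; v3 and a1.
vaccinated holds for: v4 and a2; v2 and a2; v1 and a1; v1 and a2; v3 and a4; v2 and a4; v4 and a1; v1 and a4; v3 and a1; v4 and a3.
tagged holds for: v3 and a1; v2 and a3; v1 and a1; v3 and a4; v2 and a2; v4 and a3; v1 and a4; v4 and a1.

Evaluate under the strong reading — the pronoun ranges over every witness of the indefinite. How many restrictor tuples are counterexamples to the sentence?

"it" takes "an animal" as antecedent — a donkey pronoun bound across the clause boundary.
Strong reading: for every (v,a) with examined(v,a), vaccinated(v,a) ∧ tagged(v,a).
Restrictor pairs: (v1,a1) ✓  (v1,a2) ✗  (v1,a4) ✓  (v2,a2) ✓  (v2,a3) ✗  (v2,a4) ✗  (v3,a1) ✓  (v4,a1) ✓  (v4,a2) ✗  (v4,a3) ✓
Counterexamples (restrictor pairs failing the scope): 4.

4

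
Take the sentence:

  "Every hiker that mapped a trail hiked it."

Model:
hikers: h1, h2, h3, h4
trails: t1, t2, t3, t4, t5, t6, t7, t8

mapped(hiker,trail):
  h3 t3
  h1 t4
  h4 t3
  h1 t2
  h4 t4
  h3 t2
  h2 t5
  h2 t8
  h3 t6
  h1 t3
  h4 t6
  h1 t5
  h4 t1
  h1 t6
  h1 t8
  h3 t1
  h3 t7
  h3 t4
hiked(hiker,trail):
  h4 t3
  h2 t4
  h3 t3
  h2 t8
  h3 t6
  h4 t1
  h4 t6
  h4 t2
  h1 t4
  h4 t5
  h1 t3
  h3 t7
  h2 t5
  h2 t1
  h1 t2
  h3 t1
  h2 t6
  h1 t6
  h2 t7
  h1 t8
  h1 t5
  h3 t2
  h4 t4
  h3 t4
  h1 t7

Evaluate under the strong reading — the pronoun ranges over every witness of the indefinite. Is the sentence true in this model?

"it" takes "a trail" as antecedent — a donkey pronoun bound across the clause boundary.
Strong reading: for every (h,t) with mapped(h,t), hiked(h,t).
Restrictor pairs: (h1,t2) ✓  (h1,t3) ✓  (h1,t4) ✓  (h1,t5) ✓  (h1,t6) ✓  (h1,t8) ✓  (h2,t5) ✓  (h2,t8) ✓  (h3,t1) ✓  (h3,t2) ✓  (h3,t3) ✓  (h3,t4) ✓  (h3,t6) ✓  (h3,t7) ✓  (h4,t1) ✓  (h4,t3) ✓  (h4,t4) ✓  (h4,t6) ✓
Every restrictor pair satisfies the scope.

True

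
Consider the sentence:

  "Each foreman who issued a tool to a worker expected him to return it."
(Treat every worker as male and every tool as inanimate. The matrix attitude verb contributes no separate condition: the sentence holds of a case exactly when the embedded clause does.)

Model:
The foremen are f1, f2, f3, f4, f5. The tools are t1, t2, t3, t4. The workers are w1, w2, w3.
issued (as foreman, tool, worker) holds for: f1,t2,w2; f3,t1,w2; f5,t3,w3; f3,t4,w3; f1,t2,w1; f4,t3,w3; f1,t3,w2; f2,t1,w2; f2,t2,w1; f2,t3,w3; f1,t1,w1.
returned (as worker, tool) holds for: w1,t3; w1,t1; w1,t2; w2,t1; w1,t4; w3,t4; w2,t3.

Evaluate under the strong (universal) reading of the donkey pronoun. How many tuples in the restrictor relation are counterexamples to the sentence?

"him" takes "a worker" as antecedent and "it" takes "a tool"; both are donkey pronouns co-varying with the restrictor.
Strong reading: for every (f,t,w) with issued(f,t,w), returned(w,t).
Restrictor triples: (f1,t1,w1)→returned(w1,t1) ✓  (f1,t2,w1)→returned(w1,t2) ✓  (f1,t2,w2)→returned(w2,t2) ✗  (f1,t3,w2)→returned(w2,t3) ✓  (f2,t1,w2)→returned(w2,t1) ✓  (f2,t2,w1)→returned(w1,t2) ✓  (f2,t3,w3)→returned(w3,t3) ✗  (f3,t1,w2)→returned(w2,t1) ✓  (f3,t4,w3)→returned(w3,t4) ✓  (f4,t3,w3)→returned(w3,t3) ✗  (f5,t3,w3)→returned(w3,t3) ✗
Counterexamples (restrictor triples failing the scope): 4.

4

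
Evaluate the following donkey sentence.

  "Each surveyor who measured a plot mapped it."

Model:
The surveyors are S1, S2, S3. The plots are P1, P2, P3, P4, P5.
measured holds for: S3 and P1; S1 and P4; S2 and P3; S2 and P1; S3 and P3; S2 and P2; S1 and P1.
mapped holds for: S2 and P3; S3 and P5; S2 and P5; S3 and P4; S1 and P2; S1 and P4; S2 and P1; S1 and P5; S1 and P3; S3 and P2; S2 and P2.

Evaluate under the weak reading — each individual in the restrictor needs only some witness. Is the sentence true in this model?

"it" takes "a plot" as antecedent — a donkey pronoun bound across the clause boundary.
Weak reading: every surveyor s with some measured-plot has at least one measured-plot p such that mapped(s,p).
Per surveyor: S1:✓  S2:✓  S3:✗
S3 has no witness among its measured-plots.

False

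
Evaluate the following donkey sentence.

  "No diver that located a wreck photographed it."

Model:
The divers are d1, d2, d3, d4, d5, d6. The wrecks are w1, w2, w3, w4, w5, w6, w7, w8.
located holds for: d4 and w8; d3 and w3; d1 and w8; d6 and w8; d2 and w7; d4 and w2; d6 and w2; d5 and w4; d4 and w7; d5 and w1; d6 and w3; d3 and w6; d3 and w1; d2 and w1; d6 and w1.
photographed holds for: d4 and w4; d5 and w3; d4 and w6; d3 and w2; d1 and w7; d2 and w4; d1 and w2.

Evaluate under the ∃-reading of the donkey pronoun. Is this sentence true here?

True

"it" takes "a wreck" as antecedent — a donkey pronoun bound across the clause boundary.
Truth condition: for no (d,w) with located(d,w) does photographed(d,w) hold.
Restrictor pairs — does the scope hold? (d1,w8):fails  (d2,w1):fails  (d2,w7):fails  (d3,w1):fails  (d3,w3):fails  (d3,w6):fails  (d4,w2):fails  (d4,w7):fails  (d4,w8):fails  (d5,w1):fails  (d5,w4):fails  (d6,w1):fails  (d6,w2):fails  (d6,w3):fails  (d6,w8):fails
Scope holds for no restrictor pair, so the sentence is true.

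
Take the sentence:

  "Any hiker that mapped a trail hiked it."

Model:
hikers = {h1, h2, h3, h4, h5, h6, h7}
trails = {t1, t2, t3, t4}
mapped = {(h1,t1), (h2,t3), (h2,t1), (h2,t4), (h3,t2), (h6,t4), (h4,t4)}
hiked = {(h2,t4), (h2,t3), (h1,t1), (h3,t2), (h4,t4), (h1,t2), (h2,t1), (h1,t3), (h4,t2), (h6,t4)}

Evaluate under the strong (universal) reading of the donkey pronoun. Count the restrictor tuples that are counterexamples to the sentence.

0

"it" takes "a trail" as antecedent — a donkey pronoun bound across the clause boundary.
Strong reading: for every (h,t) with mapped(h,t), hiked(h,t).
Restrictor pairs: (h1,t1) ✓  (h2,t1) ✓  (h2,t3) ✓  (h2,t4) ✓  (h3,t2) ✓  (h4,t4) ✓  (h6,t4) ✓
Counterexamples (restrictor pairs failing the scope): 0.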